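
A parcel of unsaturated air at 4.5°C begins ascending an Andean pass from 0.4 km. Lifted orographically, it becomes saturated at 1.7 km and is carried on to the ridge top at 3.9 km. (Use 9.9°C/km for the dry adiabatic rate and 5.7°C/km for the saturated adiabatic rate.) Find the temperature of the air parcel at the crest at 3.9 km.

400 → 1700 m (dry, 9.9°C/km): ΔT = -9.9 × 1.3 = -12.87°C → T = -8.37°C
1700 → 3900 m (saturated, 5.7°C/km): ΔT = -5.7 × 2.2 = -12.54°C → T = -20.91°C

-20.91°C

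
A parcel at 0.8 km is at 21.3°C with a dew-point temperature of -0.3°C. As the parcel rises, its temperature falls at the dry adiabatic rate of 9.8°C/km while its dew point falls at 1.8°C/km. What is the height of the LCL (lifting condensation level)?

T and T_d converge at 9.8 − 1.8 = 8°C per km
Height above start = (21.3 − (-0.3)) / 8 = 2.7 km
LCL altitude = 800 m + 2700 m = 3500 m

3.5 km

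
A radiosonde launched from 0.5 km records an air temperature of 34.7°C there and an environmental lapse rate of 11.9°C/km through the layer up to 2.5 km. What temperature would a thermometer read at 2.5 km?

10.9°C

500 → 2500 m (environmental, 11.9°C/km): ΔT = -11.9 × 2 = -23.8°C → T = 10.9°C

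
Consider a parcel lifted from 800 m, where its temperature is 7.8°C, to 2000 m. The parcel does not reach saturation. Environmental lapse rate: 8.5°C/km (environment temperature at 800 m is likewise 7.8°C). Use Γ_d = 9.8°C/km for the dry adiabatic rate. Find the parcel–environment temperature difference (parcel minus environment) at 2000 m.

-1.56°C (parcel cooler than environment)

Parcel:
  800 → 2000 m (dry, 9.8°C/km): ΔT = -9.8 × 1.2 = -11.76°C → T = -3.96°C
Environment:
  800 → 2000 m (environment, 8.5°C/km): ΔT = -8.5 × 1.2 = -10.2°C → T = -2.4°C
T_parcel − T_env = -3.96 − (-2.4) = -1.56°C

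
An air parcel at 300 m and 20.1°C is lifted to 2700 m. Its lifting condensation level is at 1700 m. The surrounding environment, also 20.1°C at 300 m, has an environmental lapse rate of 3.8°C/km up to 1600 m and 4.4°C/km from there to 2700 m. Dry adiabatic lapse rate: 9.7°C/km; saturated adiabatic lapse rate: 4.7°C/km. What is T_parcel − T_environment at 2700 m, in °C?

Parcel:
  Dry to 1700 m: -9.7 × 1.4 km = -13.58°C, so T = 6.52°C.
  Saturated to 2700 m: -4.7 × 1 km = -4.7°C, so T = 1.82°C.
Environment:
  Environment, lower layer to 1600 m: -3.8 × 1.3 km = -4.94°C, so T = 15.16°C.
  Environment, upper layer to 2700 m: -4.4 × 1.1 km = -4.84°C, so T = 10.32°C.
T_parcel − T_env = 1.82 − 10.32 = -8.5°C

-8.5°C (parcel cooler than environment)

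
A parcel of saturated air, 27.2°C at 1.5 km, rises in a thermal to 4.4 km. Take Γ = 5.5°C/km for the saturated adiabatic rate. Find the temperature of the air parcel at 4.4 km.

11.25°C

1500–4400 m, saturated adiabatic: Δz = 2.9 km ⇒ ΔT = -15.95°C; T = 11.25°C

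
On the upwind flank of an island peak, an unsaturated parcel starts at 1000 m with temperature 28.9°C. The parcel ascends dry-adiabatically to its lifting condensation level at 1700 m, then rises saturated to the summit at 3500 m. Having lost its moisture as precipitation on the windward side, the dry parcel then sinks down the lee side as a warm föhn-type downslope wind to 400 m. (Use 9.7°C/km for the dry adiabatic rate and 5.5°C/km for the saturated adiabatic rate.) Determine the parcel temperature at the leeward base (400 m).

42.28°C

1000–1700 m, dry: Δz = 0.7 km ⇒ ΔT = -6.79°C; T = 22.11°C
1700–3500 m, saturated: Δz = 1.8 km ⇒ ΔT = -9.9°C; T = 12.21°C
3500–400 m, dry descent: Δz = 3.1 km ⇒ ΔT = +30.07°C; T = 42.28°C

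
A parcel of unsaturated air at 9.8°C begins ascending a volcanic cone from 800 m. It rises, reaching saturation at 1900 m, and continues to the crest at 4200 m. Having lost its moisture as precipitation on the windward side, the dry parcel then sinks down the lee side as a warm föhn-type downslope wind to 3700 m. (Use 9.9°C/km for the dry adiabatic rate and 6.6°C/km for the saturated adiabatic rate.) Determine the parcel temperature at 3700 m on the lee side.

800 → 1900 m (dry, 9.9°C/km): ΔT = -9.9 × 1.1 = -10.89°C → T = -1.09°C
1900 → 4200 m (saturated, 6.6°C/km): ΔT = -6.6 × 2.3 = -15.18°C → T = -16.27°C
4200 → 3700 m (dry descent, 9.9°C/km): ΔT = +9.9 × 0.5 = +4.95°C → T = -11.32°C

-11.32°C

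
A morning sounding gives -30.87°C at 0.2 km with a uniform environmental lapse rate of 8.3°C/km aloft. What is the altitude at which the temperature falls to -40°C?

1.3 km

Height above start = (-30.87 − (-40)) / 8.3 = 1.1 km
Altitude = 200 m + 1100 m = 1300 m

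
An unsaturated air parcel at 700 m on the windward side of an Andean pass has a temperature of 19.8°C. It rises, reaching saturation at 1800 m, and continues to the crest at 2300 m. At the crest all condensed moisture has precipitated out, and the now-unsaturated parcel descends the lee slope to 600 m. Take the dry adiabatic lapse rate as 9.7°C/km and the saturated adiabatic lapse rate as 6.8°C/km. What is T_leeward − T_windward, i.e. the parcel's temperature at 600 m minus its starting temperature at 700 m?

+2.42°C

From 700 m to 1800 m (dry): cools by 9.7 × 1.1 = 10.67°C, giving 9.13°C.
From 1800 m to 2300 m (saturated): cools by 6.8 × 0.5 = 3.4°C, giving 5.73°C.
From 2300 m to 600 m (dry descent): warms by 9.7 × 1.7 = 16.49°C, giving 22.22°C.
Net change vs windward start: 22.22 − 19.8 = +2.42°C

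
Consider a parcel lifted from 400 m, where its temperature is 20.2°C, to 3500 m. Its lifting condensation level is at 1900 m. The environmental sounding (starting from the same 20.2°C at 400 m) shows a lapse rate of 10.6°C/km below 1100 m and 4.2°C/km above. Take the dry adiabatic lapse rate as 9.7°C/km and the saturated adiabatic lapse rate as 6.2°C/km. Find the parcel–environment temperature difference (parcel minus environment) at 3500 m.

Parcel:
  From 400 m to 1900 m (dry): cools by 9.7 × 1.5 = 14.55°C, giving 5.65°C.
  From 1900 m to 3500 m (saturated): cools by 6.2 × 1.6 = 9.92°C, giving -4.27°C.
Environment:
  From 400 m to 1100 m (environment, lower layer): cools by 10.6 × 0.7 = 7.42°C, giving 12.78°C.
  From 1100 m to 3500 m (environment, upper layer): cools by 4.2 × 2.4 = 10.08°C, giving 2.7°C.
T_parcel − T_env = -4.27 − 2.7 = -6.97°C

-6.97°C (parcel cooler than environment)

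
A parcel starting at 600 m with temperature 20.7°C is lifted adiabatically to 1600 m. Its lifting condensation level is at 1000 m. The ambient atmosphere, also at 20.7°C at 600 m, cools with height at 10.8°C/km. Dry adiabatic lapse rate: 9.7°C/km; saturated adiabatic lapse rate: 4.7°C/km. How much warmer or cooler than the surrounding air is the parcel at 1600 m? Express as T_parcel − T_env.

+4.1°C (parcel warmer than environment)

Parcel:
  From 600 m to 1000 m (dry): cools by 9.7 × 0.4 = 3.88°C, giving 16.82°C.
  From 1000 m to 1600 m (saturated): cools by 4.7 × 0.6 = 2.82°C, giving 14°C.
Environment:
  From 600 m to 1600 m (environment): cools by 10.8 × 1 = 10.8°C, giving 9.9°C.
T_parcel − T_env = 14 − 9.9 = +4.1°C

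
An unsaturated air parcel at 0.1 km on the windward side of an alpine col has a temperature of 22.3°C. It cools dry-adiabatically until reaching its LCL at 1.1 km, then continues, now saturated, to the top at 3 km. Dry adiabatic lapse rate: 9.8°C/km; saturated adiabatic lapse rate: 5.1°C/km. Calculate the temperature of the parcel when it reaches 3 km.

100 → 1100 m (dry, 9.8°C/km): ΔT = -9.8 × 1 = -9.8°C → T = 12.5°C
1100 → 3000 m (saturated, 5.1°C/km): ΔT = -5.1 × 1.9 = -9.69°C → T = 2.81°C

2.81°C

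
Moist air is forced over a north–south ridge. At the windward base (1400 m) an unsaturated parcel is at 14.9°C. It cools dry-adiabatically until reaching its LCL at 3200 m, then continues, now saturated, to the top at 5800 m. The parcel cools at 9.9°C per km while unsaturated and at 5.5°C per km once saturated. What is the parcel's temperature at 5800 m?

Dry to 3200 m: -9.9 × 1.8 km = -17.82°C, so T = -2.92°C.
Saturated to 5800 m: -5.5 × 2.6 km = -14.3°C, so T = -17.22°C.

-17.22°C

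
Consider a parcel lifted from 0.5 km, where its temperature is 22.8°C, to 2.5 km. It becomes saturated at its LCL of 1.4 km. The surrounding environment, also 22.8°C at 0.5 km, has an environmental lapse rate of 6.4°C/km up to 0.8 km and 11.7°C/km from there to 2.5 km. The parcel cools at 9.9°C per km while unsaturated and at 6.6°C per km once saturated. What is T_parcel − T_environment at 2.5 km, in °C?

+5.64°C (parcel warmer than environment)

Parcel:
  500–1400 m, dry: Δz = 0.9 km ⇒ ΔT = -8.91°C; T = 13.89°C
  1400–2500 m, saturated: Δz = 1.1 km ⇒ ΔT = -7.26°C; T = 6.63°C
Environment:
  500–800 m, environment, lower layer: Δz = 0.3 km ⇒ ΔT = -1.92°C; T = 20.88°C
  800–2500 m, environment, upper layer: Δz = 1.7 km ⇒ ΔT = -19.89°C; T = 0.99°C
T_parcel − T_env = 6.63 − 0.99 = +5.64°C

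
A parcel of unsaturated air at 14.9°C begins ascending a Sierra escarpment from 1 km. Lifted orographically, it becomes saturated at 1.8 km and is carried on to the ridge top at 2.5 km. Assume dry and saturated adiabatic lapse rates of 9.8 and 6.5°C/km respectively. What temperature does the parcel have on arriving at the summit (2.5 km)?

2.51°C

From 1000 m to 1800 m (dry): cools by 9.8 × 0.8 = 7.84°C, giving 7.06°C.
From 1800 m to 2500 m (saturated): cools by 6.5 × 0.7 = 4.55°C, giving 2.51°C.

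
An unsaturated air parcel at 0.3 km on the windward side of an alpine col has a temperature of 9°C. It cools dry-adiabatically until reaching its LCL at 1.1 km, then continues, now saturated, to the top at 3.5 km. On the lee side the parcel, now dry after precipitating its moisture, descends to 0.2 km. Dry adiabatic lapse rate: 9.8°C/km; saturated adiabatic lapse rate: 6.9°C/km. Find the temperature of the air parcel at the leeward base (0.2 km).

300–1100 m, dry: Δz = 0.8 km ⇒ ΔT = -7.84°C; T = 1.16°C
1100–3500 m, saturated: Δz = 2.4 km ⇒ ΔT = -16.56°C; T = -15.4°C
3500–200 m, dry descent: Δz = 3.3 km ⇒ ΔT = +32.34°C; T = 16.94°C

16.94°C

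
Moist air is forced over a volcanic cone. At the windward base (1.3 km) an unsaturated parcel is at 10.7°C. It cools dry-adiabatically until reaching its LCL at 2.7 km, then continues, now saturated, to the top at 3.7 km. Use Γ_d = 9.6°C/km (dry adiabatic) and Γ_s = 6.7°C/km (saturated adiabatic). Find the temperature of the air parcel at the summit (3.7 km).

-9.44°C

1300–2700 m, dry: Δz = 1.4 km ⇒ ΔT = -13.44°C; T = -2.74°C
2700–3700 m, saturated: Δz = 1 km ⇒ ΔT = -6.7°C; T = -9.44°C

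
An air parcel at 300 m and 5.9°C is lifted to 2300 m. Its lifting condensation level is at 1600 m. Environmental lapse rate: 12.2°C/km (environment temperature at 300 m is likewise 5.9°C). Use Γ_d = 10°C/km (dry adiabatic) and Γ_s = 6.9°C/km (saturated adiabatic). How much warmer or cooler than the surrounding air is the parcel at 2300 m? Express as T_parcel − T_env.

+6.57°C (parcel warmer than environment)

Parcel:
  From 300 m to 1600 m (dry): cools by 10 × 1.3 = 13°C, giving -7.1°C.
  From 1600 m to 2300 m (saturated): cools by 6.9 × 0.7 = 4.83°C, giving -11.93°C.
Environment:
  From 300 m to 2300 m (environment): cools by 12.2 × 2 = 24.4°C, giving -18.5°C.
T_parcel − T_env = -11.93 − (-18.5) = +6.57°C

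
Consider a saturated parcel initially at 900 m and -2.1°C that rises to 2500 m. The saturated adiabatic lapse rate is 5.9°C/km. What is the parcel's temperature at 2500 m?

Saturated adiabatic to 2500 m: -5.9 × 1.6 km = -9.44°C, so T = -11.54°C.

-11.54°C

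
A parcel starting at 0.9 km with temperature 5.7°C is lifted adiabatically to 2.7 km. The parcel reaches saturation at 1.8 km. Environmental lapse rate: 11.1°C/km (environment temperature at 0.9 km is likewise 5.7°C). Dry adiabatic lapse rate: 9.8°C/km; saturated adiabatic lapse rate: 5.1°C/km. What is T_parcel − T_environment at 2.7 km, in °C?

Parcel:
  900 → 1800 m (dry, 9.8°C/km): ΔT = -9.8 × 0.9 = -8.82°C → T = -3.12°C
  1800 → 2700 m (saturated, 5.1°C/km): ΔT = -5.1 × 0.9 = -4.59°C → T = -7.71°C
Environment:
  900 → 2700 m (environment, 11.1°C/km): ΔT = -11.1 × 1.8 = -19.98°C → T = -14.28°C
T_parcel − T_env = -7.71 − (-14.28) = +6.57°C

+6.57°C (parcel warmer than environment)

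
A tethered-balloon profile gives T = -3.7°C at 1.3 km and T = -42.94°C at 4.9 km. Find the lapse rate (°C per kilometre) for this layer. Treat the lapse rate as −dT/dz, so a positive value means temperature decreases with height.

Γ = −ΔT/Δz = (-3.7 − (-42.94)) / (4900 − 1300) m
  = 39.24°C / 3.6 km = 10.9°C/km

10.9°C/km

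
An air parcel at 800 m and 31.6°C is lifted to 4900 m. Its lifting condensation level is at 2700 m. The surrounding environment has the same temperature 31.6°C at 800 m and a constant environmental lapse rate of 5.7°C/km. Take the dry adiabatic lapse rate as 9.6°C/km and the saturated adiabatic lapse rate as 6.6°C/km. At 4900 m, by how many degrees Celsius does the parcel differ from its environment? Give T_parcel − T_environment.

-9.39°C (parcel cooler than environment)

Parcel:
  800 → 2700 m (dry, 9.6°C/km): ΔT = -9.6 × 1.9 = -18.24°C → T = 13.36°C
  2700 → 4900 m (saturated, 6.6°C/km): ΔT = -6.6 × 2.2 = -14.52°C → T = -1.16°C
Environment:
  800 → 4900 m (environment, 5.7°C/km): ΔT = -5.7 × 4.1 = -23.37°C → T = 8.23°C
T_parcel − T_env = -1.16 − 8.23 = -9.39°C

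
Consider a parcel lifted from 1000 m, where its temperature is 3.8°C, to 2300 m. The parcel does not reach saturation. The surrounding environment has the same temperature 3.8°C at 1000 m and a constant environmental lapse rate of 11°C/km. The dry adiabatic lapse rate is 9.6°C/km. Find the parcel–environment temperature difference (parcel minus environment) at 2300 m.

Parcel:
  From 1000 m to 2300 m (dry): cools by 9.6 × 1.3 = 12.48°C, giving -8.68°C.
Environment:
  From 1000 m to 2300 m (environment): cools by 11 × 1.3 = 14.3°C, giving -10.5°C.
T_parcel − T_env = -8.68 − (-10.5) = +1.82°C

+1.82°C (parcel warmer than environment)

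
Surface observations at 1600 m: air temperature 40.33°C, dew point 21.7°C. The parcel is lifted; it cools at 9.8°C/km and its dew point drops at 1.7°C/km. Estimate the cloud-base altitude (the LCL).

3900 m

T and T_d converge at 9.8 − 1.7 = 8.1°C per km
Height above start = (40.33 − 21.7) / 8.1 = 2.3 km
LCL altitude = 1600 m + 2300 m = 3900 m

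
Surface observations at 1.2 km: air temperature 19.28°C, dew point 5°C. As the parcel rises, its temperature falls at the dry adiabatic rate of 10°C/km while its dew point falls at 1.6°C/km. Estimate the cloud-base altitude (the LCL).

2.9 km

T and T_d converge at 10 − 1.6 = 8.4°C per km
Height above start = (19.28 − 5) / 8.4 = 1.7 km
LCL altitude = 1200 m + 1700 m = 2900 m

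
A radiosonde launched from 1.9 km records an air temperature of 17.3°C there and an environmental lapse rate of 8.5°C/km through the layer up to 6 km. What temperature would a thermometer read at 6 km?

Environmental to 6000 m: -8.5 × 4.1 km = -34.85°C, so T = -17.55°C.

-17.55°C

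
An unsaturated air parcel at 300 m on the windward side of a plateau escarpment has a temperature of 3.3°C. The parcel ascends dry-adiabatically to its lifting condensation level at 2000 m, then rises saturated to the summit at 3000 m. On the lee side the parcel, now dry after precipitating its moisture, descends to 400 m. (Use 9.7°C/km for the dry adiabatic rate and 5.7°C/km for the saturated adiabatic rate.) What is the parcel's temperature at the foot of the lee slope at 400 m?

6.33°C

300–2000 m, dry: Δz = 1.7 km ⇒ ΔT = -16.49°C; T = -13.19°C
2000–3000 m, saturated: Δz = 1 km ⇒ ΔT = -5.7°C; T = -18.89°C
3000–400 m, dry descent: Δz = 2.6 km ⇒ ΔT = +25.22°C; T = 6.33°C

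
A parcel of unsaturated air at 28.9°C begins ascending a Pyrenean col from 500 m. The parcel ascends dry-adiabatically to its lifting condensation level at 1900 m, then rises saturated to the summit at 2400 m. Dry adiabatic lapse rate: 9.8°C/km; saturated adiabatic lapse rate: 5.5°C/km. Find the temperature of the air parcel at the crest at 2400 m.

12.43°C

500–1900 m, dry: Δz = 1.4 km ⇒ ΔT = -13.72°C; T = 15.18°C
1900–2400 m, saturated: Δz = 0.5 km ⇒ ΔT = -2.75°C; T = 12.43°C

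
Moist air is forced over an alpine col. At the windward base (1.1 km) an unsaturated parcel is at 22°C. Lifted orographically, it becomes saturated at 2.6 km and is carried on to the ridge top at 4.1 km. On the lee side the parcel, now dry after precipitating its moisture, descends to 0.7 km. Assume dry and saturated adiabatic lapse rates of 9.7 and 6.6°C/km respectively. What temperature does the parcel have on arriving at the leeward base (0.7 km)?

30.53°C

From 1100 m to 2600 m (dry): cools by 9.7 × 1.5 = 14.55°C, giving 7.45°C.
From 2600 m to 4100 m (saturated): cools by 6.6 × 1.5 = 9.9°C, giving -2.45°C.
From 4100 m to 700 m (dry descent): warms by 9.7 × 3.4 = 32.98°C, giving 30.53°C.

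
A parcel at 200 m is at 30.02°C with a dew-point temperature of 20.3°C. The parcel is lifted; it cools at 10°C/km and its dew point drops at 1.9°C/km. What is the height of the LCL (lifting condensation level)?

1400 m

T and T_d converge at 10 − 1.9 = 8.1°C per km
Height above start = (30.02 − 20.3) / 8.1 = 1.2 km
LCL altitude = 200 m + 1200 m = 1400 m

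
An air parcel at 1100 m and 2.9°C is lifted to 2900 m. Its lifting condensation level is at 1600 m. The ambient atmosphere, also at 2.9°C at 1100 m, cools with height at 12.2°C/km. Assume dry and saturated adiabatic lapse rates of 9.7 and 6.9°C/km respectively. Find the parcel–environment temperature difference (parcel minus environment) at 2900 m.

Parcel:
  1100 → 1600 m (dry, 9.7°C/km): ΔT = -9.7 × 0.5 = -4.85°C → T = -1.95°C
  1600 → 2900 m (saturated, 6.9°C/km): ΔT = -6.9 × 1.3 = -8.97°C → T = -10.92°C
Environment:
  1100 → 2900 m (environment, 12.2°C/km): ΔT = -12.2 × 1.8 = -21.96°C → T = -19.06°C
T_parcel − T_env = -10.92 − (-19.06) = +8.14°C

+8.14°C (parcel warmer than environment)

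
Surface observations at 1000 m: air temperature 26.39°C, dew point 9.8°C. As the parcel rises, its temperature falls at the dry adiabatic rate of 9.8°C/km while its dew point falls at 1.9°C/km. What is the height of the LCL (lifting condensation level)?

T and T_d converge at 9.8 − 1.9 = 7.9°C per km
Height above start = (26.39 − 9.8) / 7.9 = 2.1 km
LCL altitude = 1000 m + 2100 m = 3100 m

3100 m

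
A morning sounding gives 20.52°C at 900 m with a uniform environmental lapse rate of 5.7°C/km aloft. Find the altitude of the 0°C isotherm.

Height above start = (20.52 − 0) / 5.7 = 3.6 km
Altitude = 900 m + 3600 m = 4500 m

4500 m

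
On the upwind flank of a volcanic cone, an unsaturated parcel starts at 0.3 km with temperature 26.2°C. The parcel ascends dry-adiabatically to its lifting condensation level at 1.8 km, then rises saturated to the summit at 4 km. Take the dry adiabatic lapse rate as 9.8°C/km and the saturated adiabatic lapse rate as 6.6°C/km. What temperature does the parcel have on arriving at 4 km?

-3.02°C

300 → 1800 m (dry, 9.8°C/km): ΔT = -9.8 × 1.5 = -14.7°C → T = 11.5°C
1800 → 4000 m (saturated, 6.6°C/km): ΔT = -6.6 × 2.2 = -14.52°C → T = -3.02°C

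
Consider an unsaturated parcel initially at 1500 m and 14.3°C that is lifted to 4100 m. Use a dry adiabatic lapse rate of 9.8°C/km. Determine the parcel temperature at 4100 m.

Dry adiabatic to 4100 m: -9.8 × 2.6 km = -25.48°C, so T = -11.18°C.

-11.18°C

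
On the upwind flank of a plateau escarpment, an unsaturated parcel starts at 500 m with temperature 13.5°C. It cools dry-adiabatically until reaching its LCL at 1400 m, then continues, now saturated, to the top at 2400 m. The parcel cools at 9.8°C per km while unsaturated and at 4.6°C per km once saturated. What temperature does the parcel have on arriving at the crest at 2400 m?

0.08°C

500–1400 m, dry: Δz = 0.9 km ⇒ ΔT = -8.82°C; T = 4.68°C
1400–2400 m, saturated: Δz = 1 km ⇒ ΔT = -4.6°C; T = 0.08°C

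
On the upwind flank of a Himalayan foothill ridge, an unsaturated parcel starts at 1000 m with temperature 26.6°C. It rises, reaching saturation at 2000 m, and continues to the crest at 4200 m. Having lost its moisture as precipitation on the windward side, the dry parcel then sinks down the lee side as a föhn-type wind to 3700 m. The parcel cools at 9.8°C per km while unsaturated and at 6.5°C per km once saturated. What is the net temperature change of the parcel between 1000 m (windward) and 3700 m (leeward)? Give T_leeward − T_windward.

1000 → 2000 m (dry, 9.8°C/km): ΔT = -9.8 × 1 = -9.8°C → T = 16.8°C
2000 → 4200 m (saturated, 6.5°C/km): ΔT = -6.5 × 2.2 = -14.3°C → T = 2.5°C
4200 → 3700 m (dry descent, 9.8°C/km): ΔT = +9.8 × 0.5 = +4.9°C → T = 7.4°C
Net change vs windward start: 7.4 − 26.6 = -19.2°C

-19.2°C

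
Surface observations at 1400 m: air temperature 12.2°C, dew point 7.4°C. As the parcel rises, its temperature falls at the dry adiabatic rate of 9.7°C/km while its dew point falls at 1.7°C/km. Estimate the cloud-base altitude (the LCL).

2000 m

T and T_d converge at 9.7 − 1.7 = 8°C per km
Height above start = (12.2 − 7.4) / 8 = 0.6 km
LCL altitude = 1400 m + 600 m = 2000 m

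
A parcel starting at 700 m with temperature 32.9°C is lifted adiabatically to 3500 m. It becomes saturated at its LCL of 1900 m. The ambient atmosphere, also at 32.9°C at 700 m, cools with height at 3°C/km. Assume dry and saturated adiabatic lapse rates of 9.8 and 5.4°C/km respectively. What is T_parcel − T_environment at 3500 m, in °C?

-12°C (parcel cooler than environment)

Parcel:
  From 700 m to 1900 m (dry): cools by 9.8 × 1.2 = 11.76°C, giving 21.14°C.
  From 1900 m to 3500 m (saturated): cools by 5.4 × 1.6 = 8.64°C, giving 12.5°C.
Environment:
  From 700 m to 3500 m (environment): cools by 3 × 2.8 = 8.4°C, giving 24.5°C.
T_parcel − T_env = 12.5 − 24.5 = -12°C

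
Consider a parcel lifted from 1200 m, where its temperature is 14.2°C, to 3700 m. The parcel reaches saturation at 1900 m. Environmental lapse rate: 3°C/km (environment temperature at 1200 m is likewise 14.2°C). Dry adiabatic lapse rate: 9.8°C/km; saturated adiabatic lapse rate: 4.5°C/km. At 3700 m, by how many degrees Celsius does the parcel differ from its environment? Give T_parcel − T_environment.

-7.46°C (parcel cooler than environment)

Parcel:
  1200–1900 m, dry: Δz = 0.7 km ⇒ ΔT = -6.86°C; T = 7.34°C
  1900–3700 m, saturated: Δz = 1.8 km ⇒ ΔT = -8.1°C; T = -0.76°C
Environment:
  1200–3700 m, environment: Δz = 2.5 km ⇒ ΔT = -7.5°C; T = 6.7°C
T_parcel − T_env = -0.76 − 6.7 = -7.46°C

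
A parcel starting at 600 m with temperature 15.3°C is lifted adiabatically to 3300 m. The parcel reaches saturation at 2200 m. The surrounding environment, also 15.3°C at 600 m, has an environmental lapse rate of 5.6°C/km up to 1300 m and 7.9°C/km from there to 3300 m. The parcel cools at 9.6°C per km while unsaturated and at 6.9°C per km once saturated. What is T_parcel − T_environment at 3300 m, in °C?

-3.23°C (parcel cooler than environment)

Parcel:
  Dry to 2200 m: -9.6 × 1.6 km = -15.36°C, so T = -0.06°C.
  Saturated to 3300 m: -6.9 × 1.1 km = -7.59°C, so T = -7.65°C.
Environment:
  Environment, lower layer to 1300 m: -5.6 × 0.7 km = -3.92°C, so T = 11.38°C.
  Environment, upper layer to 3300 m: -7.9 × 2 km = -15.8°C, so T = -4.42°C.
T_parcel − T_env = -7.65 − (-4.42) = -3.23°C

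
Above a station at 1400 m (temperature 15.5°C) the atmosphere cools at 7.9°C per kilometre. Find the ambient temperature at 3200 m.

1.28°C

1400 → 3200 m (environmental, 7.9°C/km): ΔT = -7.9 × 1.8 = -14.22°C → T = 1.28°C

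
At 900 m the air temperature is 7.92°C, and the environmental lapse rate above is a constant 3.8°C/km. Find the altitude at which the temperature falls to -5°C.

Height above start = (7.92 − (-5)) / 3.8 = 3.4 km
Altitude = 900 m + 3400 m = 4300 m

4300 m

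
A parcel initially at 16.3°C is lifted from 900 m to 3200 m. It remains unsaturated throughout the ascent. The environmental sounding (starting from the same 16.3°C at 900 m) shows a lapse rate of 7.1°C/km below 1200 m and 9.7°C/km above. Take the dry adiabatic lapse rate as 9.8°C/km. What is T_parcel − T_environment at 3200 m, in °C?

-1.01°C (parcel cooler than environment)

Parcel:
  From 900 m to 3200 m (dry): cools by 9.8 × 2.3 = 22.54°C, giving -6.24°C.
Environment:
  From 900 m to 1200 m (environment, lower layer): cools by 7.1 × 0.3 = 2.13°C, giving 14.17°C.
  From 1200 m to 3200 m (environment, upper layer): cools by 9.7 × 2 = 19.4°C, giving -5.23°C.
T_parcel − T_env = -6.24 − (-5.23) = -1.01°C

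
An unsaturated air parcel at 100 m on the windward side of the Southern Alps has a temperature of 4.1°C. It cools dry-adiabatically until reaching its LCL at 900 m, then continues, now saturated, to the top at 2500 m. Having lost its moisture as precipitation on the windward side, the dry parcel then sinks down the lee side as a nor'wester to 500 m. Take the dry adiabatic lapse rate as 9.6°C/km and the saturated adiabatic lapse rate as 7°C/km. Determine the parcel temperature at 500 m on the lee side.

4.42°C

100 → 900 m (dry, 9.6°C/km): ΔT = -9.6 × 0.8 = -7.68°C → T = -3.58°C
900 → 2500 m (saturated, 7°C/km): ΔT = -7 × 1.6 = -11.2°C → T = -14.78°C
2500 → 500 m (dry descent, 9.6°C/km): ΔT = +9.6 × 2 = +19.2°C → T = 4.42°C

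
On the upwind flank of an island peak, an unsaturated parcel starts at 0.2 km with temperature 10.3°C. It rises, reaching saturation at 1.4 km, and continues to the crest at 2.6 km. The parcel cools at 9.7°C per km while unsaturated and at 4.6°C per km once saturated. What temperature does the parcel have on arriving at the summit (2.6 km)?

-6.86°C

200 → 1400 m (dry, 9.7°C/km): ΔT = -9.7 × 1.2 = -11.64°C → T = -1.34°C
1400 → 2600 m (saturated, 4.6°C/km): ΔT = -4.6 × 1.2 = -5.52°C → T = -6.86°C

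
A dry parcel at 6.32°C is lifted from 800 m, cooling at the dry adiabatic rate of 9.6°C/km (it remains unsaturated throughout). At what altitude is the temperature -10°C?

2500 m

Height above start = (6.32 − (-10)) / 9.6 = 1.7 km
Altitude = 800 m + 1700 m = 2500 m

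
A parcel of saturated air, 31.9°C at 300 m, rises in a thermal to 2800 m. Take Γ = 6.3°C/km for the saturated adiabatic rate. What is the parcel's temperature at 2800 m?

16.15°C

300 → 2800 m (saturated adiabatic, 6.3°C/km): ΔT = -6.3 × 2.5 = -15.75°C → T = 16.15°C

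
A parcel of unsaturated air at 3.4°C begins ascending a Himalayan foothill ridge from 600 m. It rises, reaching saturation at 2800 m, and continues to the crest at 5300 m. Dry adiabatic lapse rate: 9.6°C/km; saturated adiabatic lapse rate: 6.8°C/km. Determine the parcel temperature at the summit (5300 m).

600 → 2800 m (dry, 9.6°C/km): ΔT = -9.6 × 2.2 = -21.12°C → T = -17.72°C
2800 → 5300 m (saturated, 6.8°C/km): ΔT = -6.8 × 2.5 = -17°C → T = -34.72°C

-34.72°C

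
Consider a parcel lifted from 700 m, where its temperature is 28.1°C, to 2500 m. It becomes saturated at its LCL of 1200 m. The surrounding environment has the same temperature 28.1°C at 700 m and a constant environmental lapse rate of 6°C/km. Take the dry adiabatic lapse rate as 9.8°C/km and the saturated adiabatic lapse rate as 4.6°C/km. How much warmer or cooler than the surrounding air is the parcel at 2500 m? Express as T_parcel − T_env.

-0.08°C (parcel cooler than environment)

Parcel:
  700–1200 m, dry: Δz = 0.5 km ⇒ ΔT = -4.9°C; T = 23.2°C
  1200–2500 m, saturated: Δz = 1.3 km ⇒ ΔT = -5.98°C; T = 17.22°C
Environment:
  700–2500 m, environment: Δz = 1.8 km ⇒ ΔT = -10.8°C; T = 17.3°C
T_parcel − T_env = 17.22 − 17.3 = -0.08°C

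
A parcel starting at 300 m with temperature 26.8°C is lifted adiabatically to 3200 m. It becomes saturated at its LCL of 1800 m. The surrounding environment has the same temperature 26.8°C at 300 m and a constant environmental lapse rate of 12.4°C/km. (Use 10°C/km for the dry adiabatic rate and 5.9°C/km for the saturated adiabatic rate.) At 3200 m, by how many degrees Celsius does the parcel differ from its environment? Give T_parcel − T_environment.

+12.7°C (parcel warmer than environment)

Parcel:
  300 → 1800 m (dry, 10°C/km): ΔT = -10 × 1.5 = -15°C → T = 11.8°C
  1800 → 3200 m (saturated, 5.9°C/km): ΔT = -5.9 × 1.4 = -8.26°C → T = 3.54°C
Environment:
  300 → 3200 m (environment, 12.4°C/km): ΔT = -12.4 × 2.9 = -35.96°C → T = -9.16°C
T_parcel − T_env = 3.54 − (-9.16) = +12.7°C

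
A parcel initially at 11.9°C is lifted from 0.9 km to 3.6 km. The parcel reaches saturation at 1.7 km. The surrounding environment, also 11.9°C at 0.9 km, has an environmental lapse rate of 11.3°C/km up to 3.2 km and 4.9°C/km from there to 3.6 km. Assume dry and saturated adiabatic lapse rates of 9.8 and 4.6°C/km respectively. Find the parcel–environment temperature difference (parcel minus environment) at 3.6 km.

+11.37°C (parcel warmer than environment)

Parcel:
  From 900 m to 1700 m (dry): cools by 9.8 × 0.8 = 7.84°C, giving 4.06°C.
  From 1700 m to 3600 m (saturated): cools by 4.6 × 1.9 = 8.74°C, giving -4.68°C.
Environment:
  From 900 m to 3200 m (environment, lower layer): cools by 11.3 × 2.3 = 25.99°C, giving -14.09°C.
  From 3200 m to 3600 m (environment, upper layer): cools by 4.9 × 0.4 = 1.96°C, giving -16.05°C.
T_parcel − T_env = -4.68 − (-16.05) = +11.37°C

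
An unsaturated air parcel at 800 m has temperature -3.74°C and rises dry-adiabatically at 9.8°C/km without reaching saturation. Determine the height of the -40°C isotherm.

Height above start = (-3.74 − (-40)) / 9.8 = 3.7 km
Altitude = 800 m + 3700 m = 4500 m

4500 m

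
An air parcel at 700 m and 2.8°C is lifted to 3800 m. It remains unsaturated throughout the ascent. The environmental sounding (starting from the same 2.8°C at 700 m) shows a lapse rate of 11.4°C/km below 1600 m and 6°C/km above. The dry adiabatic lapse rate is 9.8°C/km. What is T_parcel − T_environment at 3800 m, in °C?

-6.92°C (parcel cooler than environment)

Parcel:
  From 700 m to 3800 m (dry): cools by 9.8 × 3.1 = 30.38°C, giving -27.58°C.
Environment:
  From 700 m to 1600 m (environment, lower layer): cools by 11.4 × 0.9 = 10.26°C, giving -7.46°C.
  From 1600 m to 3800 m (environment, upper layer): cools by 6 × 2.2 = 13.2°C, giving -20.66°C.
T_parcel − T_env = -27.58 − (-20.66) = -6.92°C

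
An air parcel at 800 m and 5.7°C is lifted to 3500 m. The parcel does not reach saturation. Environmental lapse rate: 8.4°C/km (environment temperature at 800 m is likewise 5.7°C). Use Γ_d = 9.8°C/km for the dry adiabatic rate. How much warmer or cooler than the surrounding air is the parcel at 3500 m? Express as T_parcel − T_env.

-3.78°C (parcel cooler than environment)

Parcel:
  800–3500 m, dry: Δz = 2.7 km ⇒ ΔT = -26.46°C; T = -20.76°C
Environment:
  800–3500 m, environment: Δz = 2.7 km ⇒ ΔT = -22.68°C; T = -16.98°C
T_parcel − T_env = -20.76 − (-16.98) = -3.78°C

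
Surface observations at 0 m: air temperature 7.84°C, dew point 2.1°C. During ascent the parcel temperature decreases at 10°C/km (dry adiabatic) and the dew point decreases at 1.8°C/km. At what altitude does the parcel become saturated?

700 m

T and T_d converge at 10 − 1.8 = 8.2°C per km
Height above start = (7.84 − 2.1) / 8.2 = 0.7 km
LCL altitude = 0 m + 700 m = 700 m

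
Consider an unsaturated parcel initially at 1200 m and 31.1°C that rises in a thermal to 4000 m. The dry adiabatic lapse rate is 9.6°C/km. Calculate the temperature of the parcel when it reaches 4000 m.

4.22°C

1200–4000 m, dry adiabatic: Δz = 2.8 km ⇒ ΔT = -26.88°C; T = 4.22°C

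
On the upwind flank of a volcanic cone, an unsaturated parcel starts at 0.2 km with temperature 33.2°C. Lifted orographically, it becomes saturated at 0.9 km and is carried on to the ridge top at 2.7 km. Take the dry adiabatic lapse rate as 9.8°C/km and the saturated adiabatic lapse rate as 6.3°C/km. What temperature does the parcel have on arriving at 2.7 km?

15°C

Dry to 900 m: -9.8 × 0.7 km = -6.86°C, so T = 26.34°C.
Saturated to 2700 m: -6.3 × 1.8 km = -11.34°C, so T = 15°C.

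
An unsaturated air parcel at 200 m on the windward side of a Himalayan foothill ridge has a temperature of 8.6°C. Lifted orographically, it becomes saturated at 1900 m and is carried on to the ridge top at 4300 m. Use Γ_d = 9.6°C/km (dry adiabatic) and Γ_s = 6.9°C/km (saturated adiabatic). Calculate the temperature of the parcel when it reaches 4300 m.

200 → 1900 m (dry, 9.6°C/km): ΔT = -9.6 × 1.7 = -16.32°C → T = -7.72°C
1900 → 4300 m (saturated, 6.9°C/km): ΔT = -6.9 × 2.4 = -16.56°C → T = -24.28°C

-24.28°C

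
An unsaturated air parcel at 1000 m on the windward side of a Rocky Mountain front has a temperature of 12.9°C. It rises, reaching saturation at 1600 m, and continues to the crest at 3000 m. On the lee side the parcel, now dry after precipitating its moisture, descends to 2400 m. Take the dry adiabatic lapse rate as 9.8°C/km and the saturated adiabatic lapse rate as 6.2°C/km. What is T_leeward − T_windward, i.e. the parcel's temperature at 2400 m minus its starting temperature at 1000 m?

-8.68°C

1000 → 1600 m (dry, 9.8°C/km): ΔT = -9.8 × 0.6 = -5.88°C → T = 7.02°C
1600 → 3000 m (saturated, 6.2°C/km): ΔT = -6.2 × 1.4 = -8.68°C → T = -1.66°C
3000 → 2400 m (dry descent, 9.8°C/km): ΔT = +9.8 × 0.6 = +5.88°C → T = 4.22°C
Net change vs windward start: 4.22 − 12.9 = -8.68°C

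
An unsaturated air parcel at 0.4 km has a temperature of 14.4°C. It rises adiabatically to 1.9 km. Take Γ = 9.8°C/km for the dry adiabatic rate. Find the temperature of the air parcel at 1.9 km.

Dry adiabatic to 1900 m: -9.8 × 1.5 km = -14.7°C, so T = -0.3°C.

-0.3°C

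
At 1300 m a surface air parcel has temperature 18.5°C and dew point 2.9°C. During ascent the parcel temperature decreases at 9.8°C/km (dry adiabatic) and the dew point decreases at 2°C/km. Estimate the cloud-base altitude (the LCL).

T and T_d converge at 9.8 − 2 = 7.8°C per km
Height above start = (18.5 − 2.9) / 7.8 = 2 km
LCL altitude = 1300 m + 2000 m = 3300 m

3300 m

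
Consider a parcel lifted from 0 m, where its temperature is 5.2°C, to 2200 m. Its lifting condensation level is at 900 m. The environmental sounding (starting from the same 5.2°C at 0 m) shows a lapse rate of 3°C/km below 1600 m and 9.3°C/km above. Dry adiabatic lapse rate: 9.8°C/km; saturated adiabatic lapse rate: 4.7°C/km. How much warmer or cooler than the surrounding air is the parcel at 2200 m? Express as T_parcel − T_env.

-4.55°C (parcel cooler than environment)

Parcel:
  0–900 m, dry: Δz = 0.9 km ⇒ ΔT = -8.82°C; T = -3.62°C
  900–2200 m, saturated: Δz = 1.3 km ⇒ ΔT = -6.11°C; T = -9.73°C
Environment:
  0–1600 m, environment, lower layer: Δz = 1.6 km ⇒ ΔT = -4.8°C; T = 0.4°C
  1600–2200 m, environment, upper layer: Δz = 0.6 km ⇒ ΔT = -5.58°C; T = -5.18°C
T_parcel − T_env = -9.73 − (-5.18) = -4.55°C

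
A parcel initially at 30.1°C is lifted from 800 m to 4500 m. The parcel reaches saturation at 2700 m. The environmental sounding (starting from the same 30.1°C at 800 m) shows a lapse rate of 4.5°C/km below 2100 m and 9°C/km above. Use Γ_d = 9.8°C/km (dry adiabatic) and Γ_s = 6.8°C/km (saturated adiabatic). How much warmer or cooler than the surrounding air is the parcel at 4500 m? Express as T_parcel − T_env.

Parcel:
  800–2700 m, dry: Δz = 1.9 km ⇒ ΔT = -18.62°C; T = 11.48°C
  2700–4500 m, saturated: Δz = 1.8 km ⇒ ΔT = -12.24°C; T = -0.76°C
Environment:
  800–2100 m, environment, lower layer: Δz = 1.3 km ⇒ ΔT = -5.85°C; T = 24.25°C
  2100–4500 m, environment, upper layer: Δz = 2.4 km ⇒ ΔT = -21.6°C; T = 2.65°C
T_parcel − T_env = -0.76 − 2.65 = -3.41°C

-3.41°C (parcel cooler than environment)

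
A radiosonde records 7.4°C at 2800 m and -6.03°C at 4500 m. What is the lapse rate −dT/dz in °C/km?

Γ = −ΔT/Δz = (7.4 − (-6.03)) / (4500 − 2800) m
  = 13.43°C / 1.7 km = 7.9°C/km

7.9°C/km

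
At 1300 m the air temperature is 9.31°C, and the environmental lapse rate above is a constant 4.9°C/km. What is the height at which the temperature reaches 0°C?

3200 m

Height above start = (9.31 − 0) / 4.9 = 1.9 km
Altitude = 1300 m + 1900 m = 3200 m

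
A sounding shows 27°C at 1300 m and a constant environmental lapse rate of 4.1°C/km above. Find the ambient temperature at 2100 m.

1300–2100 m, environmental: Δz = 0.8 km ⇒ ΔT = -3.28°C; T = 23.72°C

23.72°C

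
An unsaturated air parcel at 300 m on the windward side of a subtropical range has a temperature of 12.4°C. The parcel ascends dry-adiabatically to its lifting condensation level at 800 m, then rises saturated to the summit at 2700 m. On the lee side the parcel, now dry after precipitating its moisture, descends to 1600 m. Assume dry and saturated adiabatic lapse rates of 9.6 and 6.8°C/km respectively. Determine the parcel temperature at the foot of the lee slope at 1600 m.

5.24°C

300–800 m, dry: Δz = 0.5 km ⇒ ΔT = -4.8°C; T = 7.6°C
800–2700 m, saturated: Δz = 1.9 km ⇒ ΔT = -12.92°C; T = -5.32°C
2700–1600 m, dry descent: Δz = 1.1 km ⇒ ΔT = +10.56°C; T = 5.24°C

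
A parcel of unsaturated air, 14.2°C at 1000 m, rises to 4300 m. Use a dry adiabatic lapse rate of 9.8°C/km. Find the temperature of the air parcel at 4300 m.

1000–4300 m, dry adiabatic: Δz = 3.3 km ⇒ ΔT = -32.34°C; T = -18.14°C

-18.14°C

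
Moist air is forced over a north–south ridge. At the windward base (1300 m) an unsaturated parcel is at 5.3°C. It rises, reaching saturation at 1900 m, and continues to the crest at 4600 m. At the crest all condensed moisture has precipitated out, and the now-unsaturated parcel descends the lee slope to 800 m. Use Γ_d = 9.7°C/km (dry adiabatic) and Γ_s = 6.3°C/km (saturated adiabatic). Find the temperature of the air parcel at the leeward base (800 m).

19.33°C

Dry to 1900 m: -9.7 × 0.6 km = -5.82°C, so T = -0.52°C.
Saturated to 4600 m: -6.3 × 2.7 km = -17.01°C, so T = -17.53°C.
Dry descent to 800 m: +9.7 × 3.8 km = +36.86°C, so T = 19.33°C.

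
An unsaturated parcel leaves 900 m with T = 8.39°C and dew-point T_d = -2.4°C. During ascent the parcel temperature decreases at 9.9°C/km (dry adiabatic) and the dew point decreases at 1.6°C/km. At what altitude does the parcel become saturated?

2200 m

T and T_d converge at 9.9 − 1.6 = 8.3°C per km
Height above start = (8.39 − (-2.4)) / 8.3 = 1.3 km
LCL altitude = 900 m + 1300 m = 2200 m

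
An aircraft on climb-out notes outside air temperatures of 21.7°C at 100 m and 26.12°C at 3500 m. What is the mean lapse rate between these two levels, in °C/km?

-1.3°C/km

Γ = −ΔT/Δz = (21.7 − 26.12) / (3500 − 100) m
  = -4.42°C / 3.4 km = -1.3°C/km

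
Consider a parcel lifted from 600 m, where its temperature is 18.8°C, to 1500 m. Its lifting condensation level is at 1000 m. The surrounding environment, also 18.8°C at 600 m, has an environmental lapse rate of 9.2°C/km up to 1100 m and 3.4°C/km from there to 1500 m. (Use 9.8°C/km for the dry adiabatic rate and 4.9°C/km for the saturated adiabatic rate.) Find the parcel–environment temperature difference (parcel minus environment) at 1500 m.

-0.41°C (parcel cooler than environment)

Parcel:
  Dry to 1000 m: -9.8 × 0.4 km = -3.92°C, so T = 14.88°C.
  Saturated to 1500 m: -4.9 × 0.5 km = -2.45°C, so T = 12.43°C.
Environment:
  Environment, lower layer to 1100 m: -9.2 × 0.5 km = -4.6°C, so T = 14.2°C.
  Environment, upper layer to 1500 m: -3.4 × 0.4 km = -1.36°C, so T = 12.84°C.
T_parcel − T_env = 12.43 − 12.84 = -0.41°C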